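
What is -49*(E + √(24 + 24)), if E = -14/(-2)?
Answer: -343 - 196*√3 ≈ -682.48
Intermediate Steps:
E = 7 (E = -14*(-½) = 7)
-49*(E + √(24 + 24)) = -49*(7 + √(24 + 24)) = -49*(7 + √48) = -49*(7 + 4*√3) = -343 - 196*√3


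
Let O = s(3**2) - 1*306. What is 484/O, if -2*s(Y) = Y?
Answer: -968/621 ≈ -1.5588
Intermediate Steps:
s(Y) = -Y/2
O = -621/2 (O = -1/2*3**2 - 1*306 = -1/2*9 - 306 = -9/2 - 306 = -621/2 ≈ -310.50)
484/O = 484/(-621/2) = 484*(-2/621) = -968/621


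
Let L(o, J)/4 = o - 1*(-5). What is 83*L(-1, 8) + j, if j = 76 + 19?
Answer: 1423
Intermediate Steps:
L(o, J) = 20 + 4*o (L(o, J) = 4*(o - 1*(-5)) = 4*(o + 5) = 4*(5 + o) = 20 + 4*o)
j = 95
83*L(-1, 8) + j = 83*(20 + 4*(-1)) + 95 = 83*(20 - 4) + 95 = 83*16 + 95 = 1328 + 95 = 1423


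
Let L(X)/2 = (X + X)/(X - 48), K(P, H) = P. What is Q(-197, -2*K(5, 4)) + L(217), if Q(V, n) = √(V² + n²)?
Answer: 868/169 + √38909 ≈ 202.39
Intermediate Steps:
L(X) = 4*X/(-48 + X) (L(X) = 2*((X + X)/(X - 48)) = 2*((2*X)/(-48 + X)) = 2*(2*X/(-48 + X)) = 4*X/(-48 + X))
Q(-197, -2*K(5, 4)) + L(217) = √((-197)² + (-2*5)²) + 4*217/(-48 + 217) = √(38809 + (-10)²) + 4*217/169 = √(38809 + 100) + 4*217*(1/169) = √38909 + 868/169 = 868/169 + √38909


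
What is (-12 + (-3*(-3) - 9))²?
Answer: 144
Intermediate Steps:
(-12 + (-3*(-3) - 9))² = (-12 + (9 - 9))² = (-12 + 0)² = (-12)² = 144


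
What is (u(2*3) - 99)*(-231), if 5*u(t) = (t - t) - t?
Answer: 115731/5 ≈ 23146.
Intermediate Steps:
u(t) = -t/5 (u(t) = ((t - t) - t)/5 = (0 - t)/5 = (-t)/5 = -t/5)
(u(2*3) - 99)*(-231) = (-2*3/5 - 99)*(-231) = (-⅕*6 - 99)*(-231) = (-6/5 - 99)*(-231) = -501/5*(-231) = 115731/5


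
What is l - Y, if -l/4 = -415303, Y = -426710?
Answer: 2087922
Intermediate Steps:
l = 1661212 (l = -4*(-415303) = 1661212)
l - Y = 1661212 - 1*(-426710) = 1661212 + 426710 = 2087922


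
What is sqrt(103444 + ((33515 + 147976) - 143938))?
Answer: sqrt(140997) ≈ 375.50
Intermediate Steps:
sqrt(103444 + ((33515 + 147976) - 143938)) = sqrt(103444 + (181491 - 143938)) = sqrt(103444 + 37553) = sqrt(140997)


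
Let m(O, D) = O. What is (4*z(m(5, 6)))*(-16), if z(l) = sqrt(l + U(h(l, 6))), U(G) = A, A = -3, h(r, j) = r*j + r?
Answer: -64*sqrt(2) ≈ -90.510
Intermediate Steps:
h(r, j) = r + j*r (h(r, j) = j*r + r = r + j*r)
U(G) = -3
z(l) = sqrt(-3 + l) (z(l) = sqrt(l - 3) = sqrt(-3 + l))
(4*z(m(5, 6)))*(-16) = (4*sqrt(-3 + 5))*(-16) = (4*sqrt(2))*(-16) = -64*sqrt(2)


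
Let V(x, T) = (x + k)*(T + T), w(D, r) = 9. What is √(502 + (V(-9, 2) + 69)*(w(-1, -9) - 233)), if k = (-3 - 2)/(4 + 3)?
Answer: 25*I*√10 ≈ 79.057*I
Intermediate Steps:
k = -5/7 ≈ -0.71429
V(x, T) = 2*T*(-5/7 + x) (V(x, T) = (x - 5/7)*(T + T) = (-5/7 + x)*(2*T) = 2*T*(-5/7 + x))
√(502 + (V(-9, 2) + 69)*(w(-1, -9) - 233)) = √(502 + ((2/7)*2*(-5 + 7*(-9)) + 69)*(9 - 233)) = √(502 + ((2/7)*2*(-5 - 63) + 69)*(-224)) = √(502 + ((2/7)*2*(-68) + 69)*(-224)) = √(502 + (-272/7 + 69)*(-224)) = √(502 + (211/7)*(-224)) = √(502 - 6752) = √(-6250) = 25*I*√10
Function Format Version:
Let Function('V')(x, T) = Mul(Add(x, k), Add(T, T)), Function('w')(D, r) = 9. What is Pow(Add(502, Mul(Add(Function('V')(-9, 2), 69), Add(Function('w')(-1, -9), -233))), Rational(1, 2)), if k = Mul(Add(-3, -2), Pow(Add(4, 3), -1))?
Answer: Mul(25, I, Pow(10, Rational(1, 2))) ≈ Mul(79.057, I)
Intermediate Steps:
k = Rational(-5, 7) (k = Mul(-5, Pow(7, -1)) = Mul(-5, Rational(1, 7)) = Rational(-5, 7) ≈ -0.71429)
Function('V')(x, T) = Mul(2, T, Add(Rational(-5, 7), x)) (Function('V')(x, T) = Mul(Add(x, Rational(-5, 7)), Add(T, T)) = Mul(Add(Rational(-5, 7), x), Mul(2, T)) = Mul(2, T, Add(Rational(-5, 7), x)))
Pow(Add(502, Mul(Add(Function('V')(-9, 2), 69), Add(Function('w')(-1, -9), -233))), Rational(1, 2)) = Pow(Add(502, Mul(Add(Mul(Rational(2, 7), 2, Add(-5, Mul(7, -9))), 69), Add(9, -233))), Rational(1, 2)) = Pow(Add(502, Mul(Add(Mul(Rational(2, 7), 2, Add(-5, -63)), 69), -224)), Rational(1, 2)) = Pow(Add(502, Mul(Add(Mul(Rational(2, 7), 2, -68), 69), -224)), Rational(1, 2)) = Pow(Add(502, Mul(Add(Rational(-272, 7), 69), -224)), Rational(1, 2)) = Pow(Add(502, Mul(Rational(211, 7), -224)), Rational(1, 2)) = Pow(Add(502, -6752), Rational(1, 2)) = Pow(-6250, Rational(1, 2)) = Mul(25, I, Pow(10, Rational(1, 2)))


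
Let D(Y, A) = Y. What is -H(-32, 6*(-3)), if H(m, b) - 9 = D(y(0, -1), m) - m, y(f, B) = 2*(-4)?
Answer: -33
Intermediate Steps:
y(f, B) = -8
H(m, b) = 1 - m (H(m, b) = 9 + (-8 - m) = 1 - m)
-H(-32, 6*(-3)) = -(1 - 1*(-32)) = -(1 + 32) = -1*33 = -33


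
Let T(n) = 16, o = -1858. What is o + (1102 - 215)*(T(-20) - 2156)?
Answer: -1900038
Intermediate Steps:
o + (1102 - 215)*(T(-20) - 2156) = -1858 + (1102 - 215)*(16 - 2156) = -1858 + 887*(-2140) = -1858 - 1898180 = -1900038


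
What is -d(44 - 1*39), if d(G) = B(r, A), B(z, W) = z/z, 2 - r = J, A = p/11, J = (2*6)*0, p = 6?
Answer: -1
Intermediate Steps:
J = 0 (J = 12*0 = 0)
A = 6/11 ≈ 0.54545
r = 2 (r = 2 - 1*0 = 2 + 0 = 2)
B(z, W) = 1
d(G) = 1
-d(44 - 1*39) = -1*1 = -1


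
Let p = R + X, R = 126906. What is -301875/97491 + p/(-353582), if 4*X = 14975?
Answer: -159299654703/45961417016 ≈ -3.4659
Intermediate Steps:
X = 14975/4 (X = (¼)*14975 = 14975/4 ≈ 3743.8)
p = 522599/4 (p = 126906 + 14975/4 = 522599/4 ≈ 1.3065e+5)
-301875/97491 + p/(-353582) = -301875/97491 + (522599/4)/(-353582) = -301875*1/97491 + (522599/4)*(-1/353582) = -100625/32497 - 522599/1414328 = -159299654703/45961417016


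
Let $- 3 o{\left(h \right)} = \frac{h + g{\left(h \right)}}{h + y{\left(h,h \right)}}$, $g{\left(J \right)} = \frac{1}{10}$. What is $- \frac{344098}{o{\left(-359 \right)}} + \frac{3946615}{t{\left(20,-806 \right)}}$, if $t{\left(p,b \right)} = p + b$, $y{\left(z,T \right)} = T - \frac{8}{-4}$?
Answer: $\frac{5795338480205}{2820954} \approx 2.0544 \cdot 10^{6}$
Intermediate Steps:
$y{\left(z,T \right)} = 2 + T$ ($y{\left(z,T \right)} = T - 8 \left(- \frac{1}{4}\right) = T - -2 = T + 2 = 2 + T$)
$g{\left(J \right)} = \frac{1}{10}$
$o{\left(h \right)} = - \frac{\frac{1}{10} + h}{3 \left(2 + 2 h\right)}$ ($o{\left(h \right)} = - \frac{\left(h + \frac{1}{10}\right) \frac{1}{h + \left(2 + h\right)}}{3} = - \frac{\left(\frac{1}{10} + h\right) \frac{1}{2 + 2 h}}{3} = - \frac{\frac{1}{2 + 2 h} \left(\frac{1}{10} + h\right)}{3} = - \frac{\frac{1}{10} + h}{3 \left(2 + 2 h\right)}$)
$t{\left(p,b \right)} = b + p$
$- \frac{344098}{o{\left(-359 \right)}} + \frac{3946615}{t{\left(20,-806 \right)}} = - \frac{344098}{\frac{1}{60} \frac{1}{1 - 359} \left(-1 - -3590\right)} + \frac{3946615}{-806 + 20} = - \frac{344098}{\frac{1}{60} \frac{1}{-358} \left(-1 + 3590\right)} + \frac{3946615}{-786} = - \frac{344098}{\frac{1}{60} \left(- \frac{1}{358}\right) 3589} + 3946615 \left(- \frac{1}{786}\right) = - \frac{344098}{- \frac{3589}{21480}} - \frac{3946615}{786} = \left(-344098\right) \left(- \frac{21480}{3589}\right) - \frac{3946615}{786} = \frac{7391225040}{3589} - \frac{3946615}{786} = \frac{5795338480205}{2820954}$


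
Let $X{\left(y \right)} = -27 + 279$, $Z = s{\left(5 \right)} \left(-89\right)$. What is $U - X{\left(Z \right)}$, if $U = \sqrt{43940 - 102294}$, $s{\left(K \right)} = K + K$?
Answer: $-252 + i \sqrt{58354} \approx -252.0 + 241.57 i$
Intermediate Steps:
$s{\left(K \right)} = 2 K$
$Z = -890$ ($Z = 2 \cdot 5 \left(-89\right) = 10 \left(-89\right) = -890$)
$X{\left(y \right)} = 252$
$U = i \sqrt{58354}$ ($U = \sqrt{-58354} = i \sqrt{58354} \approx 241.57 i$)
$U - X{\left(Z \right)} = i \sqrt{58354} - 252 = -252 + i \sqrt{58354}$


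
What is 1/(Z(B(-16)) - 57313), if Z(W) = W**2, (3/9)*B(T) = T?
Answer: -1/55009 ≈ -1.8179e-5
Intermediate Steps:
B(T) = 3*T
1/(Z(B(-16)) - 57313) = 1/((3*(-16))**2 - 57313) = 1/((-48)**2 - 57313) = 1/(2304 - 57313) = 1/(-55009) = -1/55009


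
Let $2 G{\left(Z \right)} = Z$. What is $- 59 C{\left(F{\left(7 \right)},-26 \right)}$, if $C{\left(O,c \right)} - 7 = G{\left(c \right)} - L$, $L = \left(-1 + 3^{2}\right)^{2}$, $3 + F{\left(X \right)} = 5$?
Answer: $4130$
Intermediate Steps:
$G{\left(Z \right)} = \frac{Z}{2}$
$F{\left(X \right)} = 2$ ($F{\left(X \right)} = -3 + 5 = 2$)
$L = 64$ ($L = \left(-1 + 9\right)^{2} = 8^{2} = 64$)
$C{\left(O,c \right)} = -57 + \frac{c}{2}$ ($C{\left(O,c \right)} = 7 + \left(\frac{c}{2} - 64\right) = 7 + \left(-64 + \frac{c}{2}\right) = -57 + \frac{c}{2}$)
$- 59 C{\left(F{\left(7 \right)},-26 \right)} = - 59 \left(-57 + \frac{1}{2} \left(-26\right)\right) = - 59 \left(-57 - 13\right) = \left(-59\right) \left(-70\right) = 4130$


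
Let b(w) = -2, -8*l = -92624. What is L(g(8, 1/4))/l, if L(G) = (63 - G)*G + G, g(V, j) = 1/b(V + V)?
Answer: -129/46312 ≈ -0.0027855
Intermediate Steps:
l = 11578 (l = -⅛*(-92624) = 11578)
g(V, j) = -½ (g(V, j) = 1/(-2) = -½)
L(G) = G + G*(63 - G) (L(G) = G*(63 - G) + G = G + G*(63 - G))
L(g(8, 1/4))/l = -(64 - 1*(-½))/2/11578 = -(64 + ½)/2*(1/11578) = -½*129/2*(1/11578) = -129/4*1/11578 = -129/46312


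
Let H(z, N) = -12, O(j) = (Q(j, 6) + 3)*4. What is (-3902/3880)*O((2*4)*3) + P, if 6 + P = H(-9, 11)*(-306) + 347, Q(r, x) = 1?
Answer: 1938501/485 ≈ 3996.9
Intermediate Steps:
O(j) = 16 (O(j) = (1 + 3)*4 = 4*4 = 16)
P = 4013 (P = -6 + (-12*(-306) + 347) = -6 + (3672 + 347) = -6 + 4019 = 4013)
(-3902/3880)*O((2*4)*3) + P = -3902/3880*16 + 4013 = -3902*1/3880*16 + 4013 = -1951/1940*16 + 4013 = -7804/485 + 4013 = 1938501/485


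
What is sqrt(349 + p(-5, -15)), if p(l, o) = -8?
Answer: sqrt(341) ≈ 18.466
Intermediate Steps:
sqrt(349 + p(-5, -15)) = sqrt(349 - 8) = sqrt(341)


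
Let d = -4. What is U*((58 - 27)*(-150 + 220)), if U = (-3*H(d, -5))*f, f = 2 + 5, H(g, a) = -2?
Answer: 91140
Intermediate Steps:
f = 7
U = 42 (U = -3*(-2)*7 = 6*7 = 42)
U*((58 - 27)*(-150 + 220)) = 42*((58 - 27)*(-150 + 220)) = 42*(31*70) = 42*2170 = 91140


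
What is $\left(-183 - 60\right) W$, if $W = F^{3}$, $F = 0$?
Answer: $0$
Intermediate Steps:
$W = 0$ ($W = 0^{3} = 0$)
$\left(-183 - 60\right) W = \left(-183 - 60\right) 0 = \left(-243\right) 0 = 0$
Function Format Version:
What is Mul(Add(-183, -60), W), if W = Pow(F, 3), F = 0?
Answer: 0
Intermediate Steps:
W = 0 (W = Pow(0, 3) = 0)
Mul(Add(-183, -60), W) = Mul(Add(-183, -60), 0) = Mul(-243, 0) = 0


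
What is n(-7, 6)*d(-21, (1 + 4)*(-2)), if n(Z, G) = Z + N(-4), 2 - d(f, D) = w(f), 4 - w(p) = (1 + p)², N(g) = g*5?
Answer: -10746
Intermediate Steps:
N(g) = 5*g
w(p) = 4 - (1 + p)²
d(f, D) = -2 + (1 + f)² (d(f, D) = 2 - (4 - (1 + f)²) = 2 + (-4 + (1 + f)²) = -2 + (1 + f)²)
n(Z, G) = -20 + Z (n(Z, G) = Z + 5*(-4) = Z - 20 = -20 + Z)
n(-7, 6)*d(-21, (1 + 4)*(-2)) = (-20 - 7)*(-2 + (1 - 21)²) = -27*(-2 + (-20)²) = -27*(-2 + 400) = -27*398 = -10746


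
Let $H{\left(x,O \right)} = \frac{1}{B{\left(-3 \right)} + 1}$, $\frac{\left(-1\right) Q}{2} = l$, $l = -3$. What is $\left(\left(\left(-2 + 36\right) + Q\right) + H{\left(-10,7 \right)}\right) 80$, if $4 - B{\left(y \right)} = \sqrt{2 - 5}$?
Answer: $\frac{22500}{7} + \frac{20 i \sqrt{3}}{7} \approx 3214.3 + 4.9487 i$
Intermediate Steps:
$Q = 6$ ($Q = \left(-2\right) \left(-3\right) = 6$)
$B{\left(y \right)} = 4 - i \sqrt{3}$ ($B{\left(y \right)} = 4 - \sqrt{2 - 5} = 4 - \sqrt{-3} = 4 - i \sqrt{3}$)
$H{\left(x,O \right)} = \frac{1}{5 - i \sqrt{3}}$ ($H{\left(x,O \right)} = \frac{1}{\left(4 - i \sqrt{3}\right) + 1} = \frac{1}{5 - i \sqrt{3}}$)
$\left(\left(\left(-2 + 36\right) + Q\right) + H{\left(-10,7 \right)}\right) 80 = \left(\left(\left(-2 + 36\right) + 6\right) + \left(\frac{5}{28} + \frac{i \sqrt{3}}{28}\right)\right) 80 = \left(\left(34 + 6\right) + \left(\frac{5}{28} + \frac{i \sqrt{3}}{28}\right)\right) 80 = \left(40 + \left(\frac{5}{28} + \frac{i \sqrt{3}}{28}\right)\right) 80 = \left(\frac{1125}{28} + \frac{i \sqrt{3}}{28}\right) 80 = \frac{22500}{7} + \frac{20 i \sqrt{3}}{7}$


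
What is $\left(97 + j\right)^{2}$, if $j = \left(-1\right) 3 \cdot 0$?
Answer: $9409$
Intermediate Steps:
$j = 0$ ($j = \left(-3\right) 0 = 0$)
$\left(97 + j\right)^{2} = \left(97 + 0\right)^{2} = 97^{2} = 9409$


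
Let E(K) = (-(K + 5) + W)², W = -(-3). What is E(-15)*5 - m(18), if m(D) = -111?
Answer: 956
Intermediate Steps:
W = 3 (W = -1*(-3) = 3)
E(K) = (-2 - K)² (E(K) = (-(K + 5) + 3)² = (-(5 + K) + 3)² = ((-5 - K) + 3)² = (-2 - K)²)
E(-15)*5 - m(18) = (2 - 15)²*5 - 1*(-111) = (-13)²*5 + 111 = 169*5 + 111 = 845 + 111 = 956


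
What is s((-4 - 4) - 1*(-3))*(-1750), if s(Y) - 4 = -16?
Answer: 21000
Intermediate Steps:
s(Y) = -12 (s(Y) = 4 - 16 = -12)
s((-4 - 4) - 1*(-3))*(-1750) = -12*(-1750) = 21000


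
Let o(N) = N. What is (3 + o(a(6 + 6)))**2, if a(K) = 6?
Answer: 81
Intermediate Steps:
(3 + o(a(6 + 6)))**2 = (3 + 6)**2 = 9**2 = 81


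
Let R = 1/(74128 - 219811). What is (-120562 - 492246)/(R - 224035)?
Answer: 44637853932/16319045453 ≈ 2.7353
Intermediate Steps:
R = -1/145683 (R = 1/(-145683) = -1/145683 ≈ -6.8642e-6)
(-120562 - 492246)/(R - 224035) = (-120562 - 492246)/(-1/145683 - 224035) = -612808/(-32638090906/145683) = -612808*(-145683/32638090906) = 44637853932/16319045453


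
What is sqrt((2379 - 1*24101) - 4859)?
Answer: I*sqrt(26581) ≈ 163.04*I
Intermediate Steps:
sqrt((2379 - 1*24101) - 4859) = sqrt((2379 - 24101) - 4859) = sqrt(-21722 - 4859) = sqrt(-26581) = I*sqrt(26581)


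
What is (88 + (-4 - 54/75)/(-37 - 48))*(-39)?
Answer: -7297602/2125 ≈ -3434.2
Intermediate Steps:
(88 + (-4 - 54/75)/(-37 - 48))*(-39) = (88 + (-4 - 54*1/75)/(-85))*(-39) = (88 + (-4 - 18/25)*(-1/85))*(-39) = (88 - 118/25*(-1/85))*(-39) = (88 + 118/2125)*(-39) = (187118/2125)*(-39) = -7297602/2125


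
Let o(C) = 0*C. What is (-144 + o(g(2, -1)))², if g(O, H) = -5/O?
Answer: 20736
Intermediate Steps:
o(C) = 0
(-144 + o(g(2, -1)))² = (-144 + 0)² = (-144)² = 20736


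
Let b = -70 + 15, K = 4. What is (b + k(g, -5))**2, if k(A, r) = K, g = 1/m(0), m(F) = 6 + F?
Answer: 2601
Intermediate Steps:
g = 1/6 (g = 1/(6 + 0) = 1/6 ≈ 0.16667)
k(A, r) = 4
b = -55
(b + k(g, -5))**2 = (-55 + 4)**2 = (-51)**2 = 2601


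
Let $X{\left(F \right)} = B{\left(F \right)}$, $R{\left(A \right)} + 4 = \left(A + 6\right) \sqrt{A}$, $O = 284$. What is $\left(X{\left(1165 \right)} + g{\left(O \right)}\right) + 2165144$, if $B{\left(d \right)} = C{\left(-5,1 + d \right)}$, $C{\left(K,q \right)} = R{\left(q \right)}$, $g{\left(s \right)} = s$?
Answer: $2165424 + 1172 \sqrt{1166} \approx 2.2054 \cdot 10^{6}$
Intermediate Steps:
$R{\left(A \right)} = -4 + \sqrt{A} \left(6 + A\right)$ ($R{\left(A \right)} = -4 + \left(A + 6\right) \sqrt{A} = -4 + \left(6 + A\right) \sqrt{A} = -4 + \sqrt{A} \left(6 + A\right)$)
$C{\left(K,q \right)} = -4 + q^{\frac{3}{2}} + 6 \sqrt{q}$
$B{\left(d \right)} = -4 + \left(1 + d\right)^{\frac{3}{2}} + 6 \sqrt{1 + d}$
$X{\left(F \right)} = -4 + \left(1 + F\right)^{\frac{3}{2}} + 6 \sqrt{1 + F}$
$\left(X{\left(1165 \right)} + g{\left(O \right)}\right) + 2165144 = \left(\left(-4 + \left(1 + 1165\right)^{\frac{3}{2}} + 6 \sqrt{1 + 1165}\right) + 284\right) + 2165144 = \left(\left(-4 + 1166^{\frac{3}{2}} + 6 \sqrt{1166}\right) + 284\right) + 2165144 = \left(\left(-4 + 1166 \sqrt{1166} + 6 \sqrt{1166}\right) + 284\right) + 2165144 = \left(\left(-4 + 1172 \sqrt{1166}\right) + 284\right) + 2165144 = \left(280 + 1172 \sqrt{1166}\right) + 2165144 = 2165424 + 1172 \sqrt{1166}$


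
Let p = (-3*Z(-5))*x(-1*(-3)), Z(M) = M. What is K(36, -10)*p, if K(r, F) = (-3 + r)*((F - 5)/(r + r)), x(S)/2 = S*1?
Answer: -2475/4 ≈ -618.75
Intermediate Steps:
x(S) = 2*S (x(S) = 2*(S*1) = 2*S)
p = 90 (p = (-3*(-5))*(2*(-1*(-3))) = 15*(2*3) = 15*6 = 90)
K(r, F) = (-5 + F)*(-3 + r)/(2*r) (K(r, F) = (-3 + r)*((-5 + F)/((2*r))) = (-3 + r)*((-5 + F)*(1/(2*r))) = (-3 + r)*((-5 + F)/(2*r)) = (-5 + F)*(-3 + r)/(2*r))
K(36, -10)*p = ((½)*(15 - 3*(-10) + 36*(-5 - 10))/36)*90 = ((½)*(1/36)*(15 + 30 + 36*(-15)))*90 = ((½)*(1/36)*(15 + 30 - 540))*90 = ((½)*(1/36)*(-495))*90 = -55/8*90 = -2475/4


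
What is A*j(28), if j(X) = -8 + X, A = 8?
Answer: 160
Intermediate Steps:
A*j(28) = 8*(-8 + 28) = 8*20 = 160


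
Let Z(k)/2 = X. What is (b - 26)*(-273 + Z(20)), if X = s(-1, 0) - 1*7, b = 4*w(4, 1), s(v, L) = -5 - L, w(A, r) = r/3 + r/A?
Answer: 7029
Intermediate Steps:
w(A, r) = r/3 + r/A (w(A, r) = r*(⅓) + r/A = r/3 + r/A)
b = 7/3 (b = 4*((⅓)*1 + 1/4) = 4*(⅓ + 1*(¼)) = 4*(⅓ + ¼) = 4*(7/12) = 7/3 ≈ 2.3333)
X = -12 (X = (-5 - 1*0) - 1*7 = (-5 + 0) - 7 = -5 - 7 = -12)
Z(k) = -24 (Z(k) = 2*(-12) = -24)
(b - 26)*(-273 + Z(20)) = (7/3 - 26)*(-273 - 24) = -71/3*(-297) = 7029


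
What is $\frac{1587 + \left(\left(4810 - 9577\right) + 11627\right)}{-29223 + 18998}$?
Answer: $- \frac{8447}{10225} \approx -0.82611$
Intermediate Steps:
$\frac{1587 + \left(\left(4810 - 9577\right) + 11627\right)}{-29223 + 18998} = \frac{1587 + \left(-4767 + 11627\right)}{-10225} = \left(1587 + 6860\right) \left(- \frac{1}{10225}\right) = 8447 \left(- \frac{1}{10225}\right) = - \frac{8447}{10225}$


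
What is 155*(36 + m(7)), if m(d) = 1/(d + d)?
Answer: 78275/14 ≈ 5591.1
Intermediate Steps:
m(d) = 1/(2*d)
155*(36 + m(7)) = 155*(36 + (½)/7) = 155*(36 + (½)*(⅐)) = 155*(36 + 1/14) = 155*(505/14) = 78275/14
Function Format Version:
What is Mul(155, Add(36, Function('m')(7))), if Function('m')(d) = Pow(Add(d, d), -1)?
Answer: Rational(78275, 14) ≈ 5591.1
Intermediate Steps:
Function('m')(d) = Mul(Rational(1, 2), Pow(d, -1)) (Function('m')(d) = Pow(Mul(2, d), -1) = Mul(Rational(1, 2), Pow(d, -1)))
Mul(155, Add(36, Function('m')(7))) = Mul(155, Add(36, Mul(Rational(1, 2), Pow(7, -1)))) = Mul(155, Add(36, Mul(Rational(1, 2), Rational(1, 7)))) = Mul(155, Add(36, Rational(1, 14))) = Mul(155, Rational(505, 14)) = Rational(78275, 14)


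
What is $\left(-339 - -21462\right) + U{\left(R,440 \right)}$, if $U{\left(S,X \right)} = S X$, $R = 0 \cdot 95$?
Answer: $21123$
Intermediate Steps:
$R = 0$
$\left(-339 - -21462\right) + U{\left(R,440 \right)} = \left(-339 - -21462\right) + 0 \cdot 440 = \left(-339 + 21462\right) + 0 = 21123 + 0 = 21123$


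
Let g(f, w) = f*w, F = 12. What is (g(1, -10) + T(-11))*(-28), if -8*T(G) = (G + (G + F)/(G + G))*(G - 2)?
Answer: 34433/44 ≈ 782.57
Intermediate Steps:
T(G) = -(-2 + G)*(G + (12 + G)/(2*G))/8 (T(G) = -(G + (G + 12)/(G + G))*(G - 2)/8 = -(G + (12 + G)/((2*G)))*(-2 + G)/8 = -(G + (12 + G)*(1/(2*G)))*(-2 + G)/8 = -(G + (12 + G)/(2*G))*(-2 + G)/8 = -(-2 + G)*(G + (12 + G)/(2*G))/8)
(g(1, -10) + T(-11))*(-28) = (1*(-10) + (1/16)*(24 - 1*(-11)*(10 - 3*(-11) + 2*(-11)²))/(-11))*(-28) = (-10 + (1/16)*(-1/11)*(24 - 1*(-11)*(10 + 33 + 2*121)))*(-28) = (-10 + (1/16)*(-1/11)*(24 - 1*(-11)*(10 + 33 + 242)))*(-28) = (-10 + (1/16)*(-1/11)*(24 - 1*(-11)*285))*(-28) = (-10 + (1/16)*(-1/11)*(24 + 3135))*(-28) = (-10 + (1/16)*(-1/11)*3159)*(-28) = (-10 - 3159/176)*(-28) = -4919/176*(-28) = 34433/44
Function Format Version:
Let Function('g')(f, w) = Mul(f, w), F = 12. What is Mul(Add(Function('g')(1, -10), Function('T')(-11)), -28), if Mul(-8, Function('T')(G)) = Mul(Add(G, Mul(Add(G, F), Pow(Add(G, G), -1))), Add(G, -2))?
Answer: Rational(34433, 44) ≈ 782.57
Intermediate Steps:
Function('T')(G) = Mul(Rational(-1, 8), Add(-2, G), Add(G, Mul(Rational(1, 2), Pow(G, -1), Add(12, G)))) (Function('T')(G) = Mul(Rational(-1, 8), Mul(Add(G, Mul(Add(G, 12), Pow(Add(G, G), -1))), Add(G, -2))) = Mul(Rational(-1, 8), Mul(Add(G, Mul(Add(12, G), Pow(Mul(2, G), -1))), Add(-2, G))) = Mul(Rational(-1, 8), Mul(Add(G, Mul(Add(12, G), Mul(Rational(1, 2), Pow(G, -1)))), Add(-2, G))) = Mul(Rational(-1, 8), Mul(Add(G, Mul(Rational(1, 2), Pow(G, -1), Add(12, G))), Add(-2, G))) = Mul(Rational(-1, 8), Mul(Add(-2, G), Add(G, Mul(Rational(1, 2), Pow(G, -1), Add(12, G))))) = Mul(Rational(-1, 8), Add(-2, G), Add(G, Mul(Rational(1, 2), Pow(G, -1), Add(12, G)))))
Mul(Add(Function('g')(1, -10), Function('T')(-11)), -28) = Mul(Add(Mul(1, -10), Mul(Rational(1, 16), Pow(-11, -1), Add(24, Mul(-1, -11, Add(10, Mul(-3, -11), Mul(2, Pow(-11, 2))))))), -28) = Mul(Add(-10, Mul(Rational(1, 16), Rational(-1, 11), Add(24, Mul(-1, -11, Add(10, 33, Mul(2, 121)))))), -28) = Mul(Add(-10, Mul(Rational(1, 16), Rational(-1, 11), Add(24, Mul(-1, -11, Add(10, 33, 242))))), -28) = Mul(Add(-10, Mul(Rational(1, 16), Rational(-1, 11), Add(24, Mul(-1, -11, 285)))), -28) = Mul(Add(-10, Mul(Rational(1, 16), Rational(-1, 11), Add(24, 3135))), -28) = Mul(Add(-10, Mul(Rational(1, 16), Rational(-1, 11), 3159)), -28) = Mul(Add(-10, Rational(-3159, 176)), -28) = Mul(Rational(-4919, 176), -28) = Rational(34433, 44)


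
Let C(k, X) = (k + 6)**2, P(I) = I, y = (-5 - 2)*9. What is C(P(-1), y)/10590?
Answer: 5/2118 ≈ 0.0023607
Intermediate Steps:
y = -63 (y = -7*9 = -63)
C(k, X) = (6 + k)**2
C(P(-1), y)/10590 = (6 - 1)**2/10590 = 5**2*(1/10590) = 25*(1/10590) = 5/2118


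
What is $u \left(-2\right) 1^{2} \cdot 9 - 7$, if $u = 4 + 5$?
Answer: $-169$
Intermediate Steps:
$u = 9$
$u \left(-2\right) 1^{2} \cdot 9 - 7 = 9 \left(-2\right) 1^{2} \cdot 9 - 7 = \left(-18\right) 1 \cdot 9 - 7 = \left(-18\right) 9 - 7 = -162 - 7 = -169$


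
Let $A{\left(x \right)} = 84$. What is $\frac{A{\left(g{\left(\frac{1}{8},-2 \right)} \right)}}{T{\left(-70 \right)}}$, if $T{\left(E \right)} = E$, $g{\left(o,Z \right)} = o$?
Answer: $- \frac{6}{5} \approx -1.2$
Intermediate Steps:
$\frac{A{\left(g{\left(\frac{1}{8},-2 \right)} \right)}}{T{\left(-70 \right)}} = \frac{84}{-70} = 84 \left(- \frac{1}{70}\right) = - \frac{6}{5}$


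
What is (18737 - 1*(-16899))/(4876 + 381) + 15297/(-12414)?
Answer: 120656325/21753466 ≈ 5.5465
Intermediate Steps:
(18737 - 1*(-16899))/(4876 + 381) + 15297/(-12414) = (18737 + 16899)/5257 + 15297*(-1/12414) = 35636*(1/5257) - 5099/4138 = 35636/5257 - 5099/4138 = 120656325/21753466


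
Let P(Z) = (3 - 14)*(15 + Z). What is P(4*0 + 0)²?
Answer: 27225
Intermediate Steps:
P(Z) = -165 - 11*Z (P(Z) = -11*(15 + Z) = -165 - 11*Z)
P(4*0 + 0)² = (-165 - 11*(4*0 + 0))² = (-165 - 11*(0 + 0))² = (-165 - 11*0)² = (-165 + 0)² = (-165)² = 27225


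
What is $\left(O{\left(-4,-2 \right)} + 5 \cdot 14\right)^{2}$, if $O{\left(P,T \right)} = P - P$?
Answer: $4900$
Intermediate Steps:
$O{\left(P,T \right)} = 0$
$\left(O{\left(-4,-2 \right)} + 5 \cdot 14\right)^{2} = \left(0 + 5 \cdot 14\right)^{2} = \left(0 + 70\right)^{2} = 70^{2} = 4900$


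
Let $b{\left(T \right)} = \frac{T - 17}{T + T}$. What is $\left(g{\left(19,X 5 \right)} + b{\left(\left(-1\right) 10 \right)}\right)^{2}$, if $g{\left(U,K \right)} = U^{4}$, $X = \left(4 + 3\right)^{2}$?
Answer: $\frac{6793565963809}{400} \approx 1.6984 \cdot 10^{10}$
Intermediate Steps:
$X = 49$ ($X = 7^{2} = 49$)
$b{\left(T \right)} = \frac{-17 + T}{2 T}$
$\left(g{\left(19,X 5 \right)} + b{\left(\left(-1\right) 10 \right)}\right)^{2} = \left(19^{4} + \frac{-17 - 10}{2 \left(\left(-1\right) 10\right)}\right)^{2} = \left(130321 + \frac{-17 - 10}{2 \left(-10\right)}\right)^{2} = \left(130321 + \frac{1}{2} \left(- \frac{1}{10}\right) \left(-27\right)\right)^{2} = \left(130321 + \frac{27}{20}\right)^{2} = \left(\frac{2606447}{20}\right)^{2} = \frac{6793565963809}{400}$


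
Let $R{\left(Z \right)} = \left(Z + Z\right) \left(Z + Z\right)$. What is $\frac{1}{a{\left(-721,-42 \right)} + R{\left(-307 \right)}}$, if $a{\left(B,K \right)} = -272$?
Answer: $\frac{1}{376724} \approx 2.6545 \cdot 10^{-6}$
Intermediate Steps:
$R{\left(Z \right)} = 4 Z^{2}$ ($R{\left(Z \right)} = 2 Z 2 Z = 4 Z^{2}$)
$\frac{1}{a{\left(-721,-42 \right)} + R{\left(-307 \right)}} = \frac{1}{-272 + 4 \left(-307\right)^{2}} = \frac{1}{-272 + 4 \cdot 94249} = \frac{1}{-272 + 376996} = \frac{1}{376724}$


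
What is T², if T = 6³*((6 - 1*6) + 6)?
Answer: 1679616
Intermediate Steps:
T = 1296 (T = 216*((6 - 6) + 6) = 216*(0 + 6) = 216*6 = 1296)
T² = 1296² = 1679616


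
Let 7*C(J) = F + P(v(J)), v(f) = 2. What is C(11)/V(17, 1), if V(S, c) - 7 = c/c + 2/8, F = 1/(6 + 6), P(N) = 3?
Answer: 37/693 ≈ 0.053391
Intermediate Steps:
F = 1/12 ≈ 0.083333
V(S, c) = 33/4 (V(S, c) = 7 + (c/c + 2/8) = 7 + (1 + 2*(⅛)) = 7 + (1 + ¼) = 7 + 5/4 = 33/4)
C(J) = 37/84 (C(J) = (1/12 + 3)/7 = (⅐)*(37/12) = 37/84)
C(11)/V(17, 1) = 37/(84*(33/4)) = (37/84)*(4/33) = 37/693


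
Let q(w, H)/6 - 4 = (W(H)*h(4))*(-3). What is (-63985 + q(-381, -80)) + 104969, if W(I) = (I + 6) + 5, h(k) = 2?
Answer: 43492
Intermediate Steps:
W(I) = 11 + I (W(I) = (6 + I) + 5 = 11 + I)
q(w, H) = -372 - 36*H (q(w, H) = 24 + 6*(((11 + H)*2)*(-3)) = 24 + 6*((22 + 2*H)*(-3)) = 24 + 6*(-66 - 6*H) = 24 + (-396 - 36*H) = -372 - 36*H)
(-63985 + q(-381, -80)) + 104969 = (-63985 + (-372 - 36*(-80))) + 104969 = (-63985 + (-372 + 2880)) + 104969 = (-63985 + 2508) + 104969 = -61477 + 104969 = 43492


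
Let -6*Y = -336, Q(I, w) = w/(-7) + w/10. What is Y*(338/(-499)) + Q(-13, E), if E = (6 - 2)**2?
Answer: -674456/17465 ≈ -38.618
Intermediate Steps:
E = 16 (E = 4**2 = 16)
Q(I, w) = -3*w/70 (Q(I, w) = w*(-1/7) + w*(1/10) = -w/7 + w/10 = -3*w/70)
Y = 56 (Y = -1/6*(-336) = 56)
Y*(338/(-499)) + Q(-13, E) = 56*(338/(-499)) - 3/70*16 = 56*(338*(-1/499)) - 24/35 = 56*(-338/499) - 24/35 = -18928/499 - 24/35 = -674456/17465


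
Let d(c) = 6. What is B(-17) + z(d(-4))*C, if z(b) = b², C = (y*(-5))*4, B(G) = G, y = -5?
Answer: 3583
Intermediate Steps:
C = 100 (C = -5*(-5)*4 = 25*4 = 100)
B(-17) + z(d(-4))*C = -17 + 6²*100 = -17 + 36*100 = -17 + 3600 = 3583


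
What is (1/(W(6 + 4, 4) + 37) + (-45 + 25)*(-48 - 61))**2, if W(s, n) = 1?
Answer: 6862631281/1444 ≈ 4.7525e+6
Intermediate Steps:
(1/(W(6 + 4, 4) + 37) + (-45 + 25)*(-48 - 61))**2 = (1/(1 + 37) + (-45 + 25)*(-48 - 61))**2 = (1/38 - 20*(-109))**2 = (1/38 + 2180)**2 = (82841/38)**2 = 6862631281/1444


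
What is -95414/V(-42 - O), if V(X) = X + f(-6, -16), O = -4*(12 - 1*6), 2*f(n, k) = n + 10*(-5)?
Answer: 47707/23 ≈ 2074.2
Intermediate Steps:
f(n, k) = -25 + n/2 (f(n, k) = (n + 10*(-5))/2 = (n - 50)/2 = (-50 + n)/2 = -25 + n/2)
O = -24 (O = -4*(12 - 6) = -4*6 = -24)
V(X) = -28 + X (V(X) = X + (-25 + (½)*(-6)) = X + (-25 - 3) = X - 28 = -28 + X)
-95414/V(-42 - O) = -95414/(-28 + (-42 - 1*(-24))) = -95414/(-28 + (-42 + 24)) = -95414/(-28 - 18) = -95414/(-46) = -95414*(-1/46) = 47707/23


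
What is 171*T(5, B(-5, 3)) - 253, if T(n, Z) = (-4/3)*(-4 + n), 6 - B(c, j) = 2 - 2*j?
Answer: -481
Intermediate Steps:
B(c, j) = 4 + 2*j (B(c, j) = 6 - (2 - 2*j) = 6 + (-2 + 2*j) = 4 + 2*j)
T(n, Z) = 16/3 - 4*n/3 (T(n, Z) = (-4*1/3)*(-4 + n) = -4*(-4 + n)/3 = 16/3 - 4*n/3)
171*T(5, B(-5, 3)) - 253 = 171*(16/3 - 4/3*5) - 253 = 171*(16/3 - 20/3) - 253 = 171*(-4/3) - 253 = -228 - 253 = -481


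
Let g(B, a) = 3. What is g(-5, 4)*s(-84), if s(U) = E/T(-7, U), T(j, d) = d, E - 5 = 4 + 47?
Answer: -2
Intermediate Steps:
E = 56 (E = 5 + (4 + 47) = 5 + 51 = 56)
s(U) = 56/U
g(-5, 4)*s(-84) = 3*(56/(-84)) = 3*(56*(-1/84)) = 3*(-2/3) = -2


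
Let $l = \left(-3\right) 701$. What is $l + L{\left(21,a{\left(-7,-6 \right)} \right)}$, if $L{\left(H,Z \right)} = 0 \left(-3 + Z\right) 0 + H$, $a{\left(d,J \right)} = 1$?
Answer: $-2082$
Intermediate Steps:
$l = -2103$
$L{\left(H,Z \right)} = H$ ($L{\left(H,Z \right)} = 0 \cdot 0 + H = 0 + H = H$)
$l + L{\left(21,a{\left(-7,-6 \right)} \right)} = -2103 + 21 = -2082$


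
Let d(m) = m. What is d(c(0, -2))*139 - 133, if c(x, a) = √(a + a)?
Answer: -133 + 278*I ≈ -133.0 + 278.0*I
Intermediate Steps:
c(x, a) = √2*√a (c(x, a) = √(2*a) = √2*√a)
d(c(0, -2))*139 - 133 = (√2*√(-2))*139 - 133 = (√2*(I*√2))*139 - 133 = (2*I)*139 - 133 = 278*I - 133 = -133 + 278*I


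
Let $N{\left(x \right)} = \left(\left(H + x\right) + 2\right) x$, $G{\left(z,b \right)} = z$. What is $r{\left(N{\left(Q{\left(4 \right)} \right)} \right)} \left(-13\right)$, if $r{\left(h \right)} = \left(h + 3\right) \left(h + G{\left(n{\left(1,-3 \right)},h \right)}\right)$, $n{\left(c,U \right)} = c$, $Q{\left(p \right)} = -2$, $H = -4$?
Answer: $-1287$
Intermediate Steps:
$N{\left(x \right)} = x \left(-2 + x\right)$ ($N{\left(x \right)} = \left(\left(-4 + x\right) + 2\right) x = \left(-2 + x\right) x = x \left(-2 + x\right)$)
$r{\left(h \right)} = \left(1 + h\right) \left(3 + h\right)$ ($r{\left(h \right)} = \left(h + 3\right) \left(h + 1\right) = \left(3 + h\right) \left(1 + h\right) = \left(1 + h\right) \left(3 + h\right)$)
$r{\left(N{\left(Q{\left(4 \right)} \right)} \right)} \left(-13\right) = \left(3 + \left(- 2 \left(-2 - 2\right)\right)^{2} + 4 \left(- 2 \left(-2 - 2\right)\right)\right) \left(-13\right) = \left(3 + \left(\left(-2\right) \left(-4\right)\right)^{2} + 4 \left(\left(-2\right) \left(-4\right)\right)\right) \left(-13\right) = \left(3 + 8^{2} + 4 \cdot 8\right) \left(-13\right) = \left(3 + 64 + 32\right) \left(-13\right) = 99 \left(-13\right) = -1287$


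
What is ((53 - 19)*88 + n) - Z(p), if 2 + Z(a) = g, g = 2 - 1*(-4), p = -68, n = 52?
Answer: 3040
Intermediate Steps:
g = 6 (g = 2 + 4 = 6)
Z(a) = 4 (Z(a) = -2 + 6 = 4)
((53 - 19)*88 + n) - Z(p) = ((53 - 19)*88 + 52) - 1*4 = (34*88 + 52) - 4 = (2992 + 52) - 4 = 3044 - 4 = 3040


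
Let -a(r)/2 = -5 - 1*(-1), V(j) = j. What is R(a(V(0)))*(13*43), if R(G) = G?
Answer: 4472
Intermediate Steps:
a(r) = 8 (a(r) = -2*(-5 - 1*(-1)) = -2*(-5 + 1) = -2*(-4) = 8)
R(a(V(0)))*(13*43) = 8*(13*43) = 8*559 = 4472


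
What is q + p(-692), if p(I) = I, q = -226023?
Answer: -226715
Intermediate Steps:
q + p(-692) = -226023 - 692 = -226715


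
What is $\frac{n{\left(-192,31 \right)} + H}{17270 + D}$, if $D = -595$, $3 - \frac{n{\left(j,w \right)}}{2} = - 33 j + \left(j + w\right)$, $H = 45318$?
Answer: $\frac{32974}{16675} \approx 1.9775$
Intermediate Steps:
$n{\left(j,w \right)} = 6 - 2 w + 64 j$ ($n{\left(j,w \right)} = 6 - 2 \left(- 33 j + \left(j + w\right)\right) = 6 - 2 \left(w - 32 j\right) = 6 + \left(- 2 w + 64 j\right) = 6 - 2 w + 64 j$)
$\frac{n{\left(-192,31 \right)} + H}{17270 + D} = \frac{\left(6 - 62 + 64 \left(-192\right)\right) + 45318}{17270 - 595} = \frac{\left(6 - 62 - 12288\right) + 45318}{16675} = \left(-12344 + 45318\right) \frac{1}{16675} = 32974 \cdot \frac{1}{16675} = \frac{32974}{16675}$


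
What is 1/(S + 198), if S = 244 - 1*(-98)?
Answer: 1/540 ≈ 0.0018519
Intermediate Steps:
S = 342 (S = 244 + 98 = 342)
1/(S + 198) = 1/(342 + 198) = 1/540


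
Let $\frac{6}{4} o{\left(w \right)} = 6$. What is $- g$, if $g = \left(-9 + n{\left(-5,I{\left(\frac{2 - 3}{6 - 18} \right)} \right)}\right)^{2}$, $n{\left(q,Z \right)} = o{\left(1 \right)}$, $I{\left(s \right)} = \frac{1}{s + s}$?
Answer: $-25$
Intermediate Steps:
$o{\left(w \right)} = 4$ ($o{\left(w \right)} = \frac{2}{3} \cdot 6 = 4$)
$I{\left(s \right)} = \frac{1}{2 s}$
$n{\left(q,Z \right)} = 4$
$g = 25$ ($g = \left(-9 + 4\right)^{2} = \left(-5\right)^{2} = 25$)
$- g = \left(-1\right) 25 = -25$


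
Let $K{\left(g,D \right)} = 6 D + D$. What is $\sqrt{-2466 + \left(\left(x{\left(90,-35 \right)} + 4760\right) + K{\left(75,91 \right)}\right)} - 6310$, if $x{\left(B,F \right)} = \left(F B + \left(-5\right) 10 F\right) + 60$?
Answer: $-6310 + \sqrt{1591} \approx -6270.1$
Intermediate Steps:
$x{\left(B,F \right)} = 60 - 50 F + B F$ ($x{\left(B,F \right)} = \left(B F - 50 F\right) + 60 = \left(- 50 F + B F\right) + 60 = 60 - 50 F + B F$)
$K{\left(g,D \right)} = 7 D$
$\sqrt{-2466 + \left(\left(x{\left(90,-35 \right)} + 4760\right) + K{\left(75,91 \right)}\right)} - 6310 = \sqrt{-2466 + \left(\left(\left(60 - -1750 + 90 \left(-35\right)\right) + 4760\right) + 7 \cdot 91\right)} - 6310 = \sqrt{-2466 + \left(\left(\left(60 + 1750 - 3150\right) + 4760\right) + 637\right)} - 6310 = \sqrt{-2466 + \left(\left(-1340 + 4760\right) + 637\right)} - 6310 = \sqrt{-2466 + \left(3420 + 637\right)} - 6310 = \sqrt{-2466 + 4057} - 6310 = \sqrt{1591} - 6310 = -6310 + \sqrt{1591}$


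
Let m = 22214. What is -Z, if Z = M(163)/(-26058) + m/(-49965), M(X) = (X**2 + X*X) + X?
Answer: 1080678959/433995990 ≈ 2.4901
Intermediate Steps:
M(X) = X + 2*X**2 (M(X) = (X**2 + X**2) + X = 2*X**2 + X = X + 2*X**2)
Z = -1080678959/433995990 (Z = (163*(1 + 2*163))/(-26058) + 22214/(-49965) = (163*(1 + 326))*(-1/26058) + 22214*(-1/49965) = (163*327)*(-1/26058) - 22214/49965 = 53301*(-1/26058) - 22214/49965 = -17767/8686 - 22214/49965 = -1080678959/433995990 ≈ -2.4901)
-Z = -1*(-1080678959/433995990) = 1080678959/433995990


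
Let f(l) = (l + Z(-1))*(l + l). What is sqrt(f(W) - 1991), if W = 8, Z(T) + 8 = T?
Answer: 3*I*sqrt(223) ≈ 44.8*I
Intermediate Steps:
Z(T) = -8 + T
f(l) = 2*l*(-9 + l) (f(l) = (l + (-8 - 1))*(l + l) = (l - 9)*(2*l) = (-9 + l)*(2*l) = 2*l*(-9 + l))
sqrt(f(W) - 1991) = sqrt(2*8*(-9 + 8) - 1991) = sqrt(2*8*(-1) - 1991) = sqrt(-16 - 1991) = sqrt(-2007) = 3*I*sqrt(223)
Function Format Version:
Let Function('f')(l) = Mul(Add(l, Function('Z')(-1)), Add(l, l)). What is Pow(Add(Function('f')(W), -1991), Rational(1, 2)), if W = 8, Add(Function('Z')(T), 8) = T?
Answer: Mul(3, I, Pow(223, Rational(1, 2))) ≈ Mul(44.800, I)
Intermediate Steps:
Function('Z')(T) = Add(-8, T)
Function('f')(l) = Mul(2, l, Add(-9, l)) (Function('f')(l) = Mul(Add(l, Add(-8, -1)), Add(l, l)) = Mul(Add(l, -9), Mul(2, l)) = Mul(Add(-9, l), Mul(2, l)) = Mul(2, l, Add(-9, l)))
Pow(Add(Function('f')(W), -1991), Rational(1, 2)) = Pow(Add(Mul(2, 8, Add(-9, 8)), -1991), Rational(1, 2)) = Pow(Add(Mul(2, 8, -1), -1991), Rational(1, 2)) = Pow(Add(-16, -1991), Rational(1, 2)) = Pow(-2007, Rational(1, 2)) = Mul(3, I, Pow(223, Rational(1, 2)))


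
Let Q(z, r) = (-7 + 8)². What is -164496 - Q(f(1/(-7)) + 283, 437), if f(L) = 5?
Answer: -164497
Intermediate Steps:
Q(z, r) = 1 (Q(z, r) = 1² = 1)
-164496 - Q(f(1/(-7)) + 283, 437) = -164496 - 1*1 = -164496 - 1 = -164497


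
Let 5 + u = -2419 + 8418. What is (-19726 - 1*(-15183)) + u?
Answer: 1451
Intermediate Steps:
u = 5994 (u = -5 + (-2419 + 8418) = -5 + 5999 = 5994)
(-19726 - 1*(-15183)) + u = (-19726 - 1*(-15183)) + 5994 = (-19726 + 15183) + 5994 = -4543 + 5994 = 1451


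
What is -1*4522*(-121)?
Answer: 547162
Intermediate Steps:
-1*4522*(-121) = -4522*(-121) = 547162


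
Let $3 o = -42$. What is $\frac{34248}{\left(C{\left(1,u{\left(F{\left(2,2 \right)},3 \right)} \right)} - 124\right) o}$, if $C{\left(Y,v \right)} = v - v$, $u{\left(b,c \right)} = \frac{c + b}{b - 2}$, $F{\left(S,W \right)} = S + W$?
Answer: $\frac{4281}{217} \approx 19.728$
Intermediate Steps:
$u{\left(b,c \right)} = \frac{b + c}{-2 + b}$
$o = -14$ ($o = \frac{1}{3} \left(-42\right) = -14$)
$C{\left(Y,v \right)} = 0$
$\frac{34248}{\left(C{\left(1,u{\left(F{\left(2,2 \right)},3 \right)} \right)} - 124\right) o} = \frac{34248}{\left(0 - 124\right) \left(-14\right)} = \frac{34248}{\left(-124\right) \left(-14\right)} = \frac{34248}{1736} = 34248 \cdot \frac{1}{1736} = \frac{4281}{217}$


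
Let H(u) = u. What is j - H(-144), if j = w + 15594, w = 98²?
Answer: 25342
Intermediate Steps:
w = 9604
j = 25198 (j = 9604 + 15594 = 25198)
j - H(-144) = 25198 - 1*(-144) = 25198 + 144 = 25342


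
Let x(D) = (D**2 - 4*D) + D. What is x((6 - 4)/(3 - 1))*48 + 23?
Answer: -73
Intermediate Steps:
x(D) = D**2 - 3*D
x((6 - 4)/(3 - 1))*48 + 23 = (((6 - 4)/(3 - 1))*(-3 + (6 - 4)/(3 - 1)))*48 + 23 = ((2/2)*(-3 + 2/2))*48 + 23 = ((2*(1/2))*(-3 + 2*(1/2)))*48 + 23 = (1*(-3 + 1))*48 + 23 = (1*(-2))*48 + 23 = -2*48 + 23 = -96 + 23 = -73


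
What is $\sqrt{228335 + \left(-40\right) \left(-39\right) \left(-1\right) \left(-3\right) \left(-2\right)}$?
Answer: $5 \sqrt{8759} \approx 467.95$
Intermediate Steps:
$\sqrt{228335 + \left(-40\right) \left(-39\right) \left(-1\right) \left(-3\right) \left(-2\right)} = \sqrt{228335 + 1560 \cdot 3 \left(-2\right)} = \sqrt{228335 + 1560 \left(-6\right)} = \sqrt{228335 - 9360} = \sqrt{218975} = 5 \sqrt{8759}$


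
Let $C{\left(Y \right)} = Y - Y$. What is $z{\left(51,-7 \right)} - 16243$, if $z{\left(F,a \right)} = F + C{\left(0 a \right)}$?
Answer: $-16192$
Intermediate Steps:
$C{\left(Y \right)} = 0$
$z{\left(F,a \right)} = F$ ($z{\left(F,a \right)} = F + 0 = F$)
$z{\left(51,-7 \right)} - 16243 = 51 - 16243 = -16192$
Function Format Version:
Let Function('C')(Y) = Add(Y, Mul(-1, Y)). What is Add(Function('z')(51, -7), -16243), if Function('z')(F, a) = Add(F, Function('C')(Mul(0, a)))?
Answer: -16192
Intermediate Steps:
Function('C')(Y) = 0
Function('z')(F, a) = F (Function('z')(F, a) = Add(F, 0) = F)
Add(Function('z')(51, -7), -16243) = Add(51, -16243) = -16192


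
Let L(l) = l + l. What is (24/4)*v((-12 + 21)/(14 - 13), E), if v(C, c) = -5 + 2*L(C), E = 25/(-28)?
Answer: 186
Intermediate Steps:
L(l) = 2*l
E = -25/28 (E = 25*(-1/28) = -25/28 ≈ -0.89286)
v(C, c) = -5 + 4*C (v(C, c) = -5 + 2*(2*C) = -5 + 4*C)
(24/4)*v((-12 + 21)/(14 - 13), E) = (24/4)*(-5 + 4*((-12 + 21)/(14 - 13))) = (24*(¼))*(-5 + 4*(9/1)) = 6*(-5 + 4*(9*1)) = 6*(-5 + 4*9) = 6*(-5 + 36) = 6*31 = 186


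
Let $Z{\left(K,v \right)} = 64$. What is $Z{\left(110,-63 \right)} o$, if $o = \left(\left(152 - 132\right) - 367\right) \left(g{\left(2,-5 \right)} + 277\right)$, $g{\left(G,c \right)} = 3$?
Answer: $-6218240$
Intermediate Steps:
$o = -97160$ ($o = \left(\left(152 - 132\right) - 367\right) \left(3 + 277\right) = \left(20 - 367\right) 280 = \left(-347\right) 280 = -97160$)
$Z{\left(110,-63 \right)} o = 64 \left(-97160\right) = -6218240$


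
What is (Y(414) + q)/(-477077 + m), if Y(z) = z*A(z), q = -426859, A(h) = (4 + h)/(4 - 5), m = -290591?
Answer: 599911/767668 ≈ 0.78147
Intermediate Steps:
A(h) = -4 - h (A(h) = (4 + h)/(-1) = (4 + h)*(-1) = -4 - h)
Y(z) = z*(-4 - z)
(Y(414) + q)/(-477077 + m) = (-1*414*(4 + 414) - 426859)/(-477077 - 290591) = (-1*414*418 - 426859)/(-767668) = (-173052 - 426859)*(-1/767668) = -599911*(-1/767668) = 599911/767668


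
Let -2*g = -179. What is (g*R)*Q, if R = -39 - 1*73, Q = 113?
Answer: -1132712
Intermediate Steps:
R = -112 (R = -39 - 73 = -112)
g = 179/2 (g = -½*(-179) = 179/2 ≈ 89.500)
(g*R)*Q = ((179/2)*(-112))*113 = -10024*113 = -1132712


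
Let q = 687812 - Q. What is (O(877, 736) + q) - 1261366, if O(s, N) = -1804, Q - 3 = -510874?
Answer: -64487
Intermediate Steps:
Q = -510871 (Q = 3 - 510874 = -510871)
q = 1198683 (q = 687812 - 1*(-510871) = 687812 + 510871 = 1198683)
(O(877, 736) + q) - 1261366 = (-1804 + 1198683) - 1261366 = 1196879 - 1261366 = -64487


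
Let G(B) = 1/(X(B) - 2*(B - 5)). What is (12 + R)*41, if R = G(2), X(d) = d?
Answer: 3977/8 ≈ 497.13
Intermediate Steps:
G(B) = 1/(10 - B) (G(B) = 1/(B - 2*(B - 5)) = 1/(B - 2*(-5 + B)) = 1/(B + (10 - 2*B)) = 1/(10 - B))
R = 1/8 (R = 1/(10 - 1*2) = 1/(10 - 2) = 1/8 ≈ 0.12500)
(12 + R)*41 = (12 + 1/8)*41 = (97/8)*41 = 3977/8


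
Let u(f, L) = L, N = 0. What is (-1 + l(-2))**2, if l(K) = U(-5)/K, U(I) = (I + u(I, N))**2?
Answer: 729/4 ≈ 182.25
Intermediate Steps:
U(I) = I**2 (U(I) = (I + 0)**2 = I**2)
l(K) = 25/K (l(K) = (-5)**2/K = 25/K)
(-1 + l(-2))**2 = (-1 + 25/(-2))**2 = (-1 + 25*(-1/2))**2 = (-1 - 25/2)**2 = (-27/2)**2 = 729/4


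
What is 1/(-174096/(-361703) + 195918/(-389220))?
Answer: -23463673610/517080539 ≈ -45.377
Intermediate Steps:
1/(-174096/(-361703) + 195918/(-389220)) = 1/(-174096*(-1/361703) + 195918*(-1/389220)) = 1/(174096/361703 - 32653/64870) = 1/(-517080539/23463673610) = -23463673610/517080539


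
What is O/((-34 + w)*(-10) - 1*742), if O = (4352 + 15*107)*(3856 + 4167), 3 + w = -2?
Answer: -47793011/352 ≈ -1.3578e+5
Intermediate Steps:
w = -5 (w = -3 - 2 = -5)
O = 47793011 (O = (4352 + 1605)*8023 = 5957*8023 = 47793011)
O/((-34 + w)*(-10) - 1*742) = 47793011/((-34 - 5)*(-10) - 1*742) = 47793011/(-39*(-10) - 742) = 47793011/(390 - 742) = 47793011/(-352) = 47793011*(-1/352) = -47793011/352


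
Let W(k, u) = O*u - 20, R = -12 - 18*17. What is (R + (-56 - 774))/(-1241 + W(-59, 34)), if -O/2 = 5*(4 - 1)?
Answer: 1148/2281 ≈ 0.50329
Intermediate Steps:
O = -30 (O = -10*(4 - 1) = -10*3 = -2*15 = -30)
R = -318 (R = -12 - 306 = -318)
W(k, u) = -20 - 30*u (W(k, u) = -30*u - 20 = -20 - 30*u)
(R + (-56 - 774))/(-1241 + W(-59, 34)) = (-318 + (-56 - 774))/(-1241 + (-20 - 30*34)) = (-318 - 830)/(-1241 + (-20 - 1020)) = -1148/(-1241 - 1040) = -1148/(-2281) = -1148*(-1/2281) = 1148/2281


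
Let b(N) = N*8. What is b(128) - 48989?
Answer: -47965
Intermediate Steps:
b(N) = 8*N
b(128) - 48989 = 8*128 - 48989 = 1024 - 48989 = -47965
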